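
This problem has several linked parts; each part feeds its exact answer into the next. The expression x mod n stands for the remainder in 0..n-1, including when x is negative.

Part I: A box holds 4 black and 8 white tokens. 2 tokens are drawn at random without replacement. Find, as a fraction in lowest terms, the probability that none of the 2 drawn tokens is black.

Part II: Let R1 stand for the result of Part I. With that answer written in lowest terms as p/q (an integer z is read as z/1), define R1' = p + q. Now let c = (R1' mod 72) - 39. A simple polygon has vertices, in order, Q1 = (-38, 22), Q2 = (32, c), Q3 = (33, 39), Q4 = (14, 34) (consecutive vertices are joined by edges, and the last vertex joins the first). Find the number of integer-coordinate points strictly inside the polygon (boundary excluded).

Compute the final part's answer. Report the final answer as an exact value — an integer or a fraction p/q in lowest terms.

1067

Part I: total draws C(12,2) = 66; favorable C(8,2) = 28; P = 14/33; answer 14/33
Part II: R1 = 14/33; threaded value p + q = 47; c = 8; cross terms: (-38*8 - 32*22)=-1008, (32*39 - 33*8)=984, (33*34 - 14*39)=576, (14*22 - -38*34)=1600; twice the area = |2152| = 2152; area = 1076; boundary points = 14 + 1 + 1 + 4 = 20; strictly interior points = area - boundary/2 + 1 = 1067; answer 1067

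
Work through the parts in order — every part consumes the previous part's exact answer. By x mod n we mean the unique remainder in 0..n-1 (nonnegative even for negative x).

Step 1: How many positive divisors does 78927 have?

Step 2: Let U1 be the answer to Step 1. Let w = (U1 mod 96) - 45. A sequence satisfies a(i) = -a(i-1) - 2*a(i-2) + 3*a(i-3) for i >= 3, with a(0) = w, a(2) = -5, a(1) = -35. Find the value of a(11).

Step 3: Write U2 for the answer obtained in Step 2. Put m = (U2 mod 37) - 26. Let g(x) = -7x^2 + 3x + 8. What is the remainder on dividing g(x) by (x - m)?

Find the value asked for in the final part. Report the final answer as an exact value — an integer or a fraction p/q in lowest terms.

Step 1: 78927 = 3 * 26309; number of divisors = (1+1) * (1+1) = 4; answer 4
Step 2: U1 = 4; w = -41; a(3) = -1*(-5) - 2*(-35) + 3*(-41) = -48; iterating: a(3)=-48, a(4)=-47, a(5)=128, a(6)=-178, a(7)=-219, a(8)=959, a(9)=-1055, a(10)=-1520, a(11)=6507; answer 6507
Step 3: U2 = 6507; m = 6; remainder = value at the root: -7*(6)^2 + 3*(6)^1 + 8 = (-252) + (18) + (8) = -226; answer -226

-226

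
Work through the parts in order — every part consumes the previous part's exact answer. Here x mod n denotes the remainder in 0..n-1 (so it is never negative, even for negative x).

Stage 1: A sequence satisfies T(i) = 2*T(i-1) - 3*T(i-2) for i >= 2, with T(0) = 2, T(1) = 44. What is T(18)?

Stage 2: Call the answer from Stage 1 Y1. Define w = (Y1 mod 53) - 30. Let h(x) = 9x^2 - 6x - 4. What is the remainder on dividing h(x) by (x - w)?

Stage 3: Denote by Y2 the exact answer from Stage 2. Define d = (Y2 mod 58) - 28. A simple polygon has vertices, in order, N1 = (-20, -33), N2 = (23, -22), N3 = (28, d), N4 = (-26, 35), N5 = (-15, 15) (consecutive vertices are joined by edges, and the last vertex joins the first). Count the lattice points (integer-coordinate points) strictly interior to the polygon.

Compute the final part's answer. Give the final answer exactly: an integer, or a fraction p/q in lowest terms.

2375

Stage 1: T(2) = 2*(44) - 3*(2) = 82; iterating: T(2)=82, T(3)=32, T(4)=-182, T(5)=-460, T(6)=-374, T(7)=632, T(8)=2386, T(9)=2876, T(10)=-1406, T(11)=-11440, T(12)=-18662, T(13)=-3004, T(14)=49978, T(15)=108968, T(16)=68002, T(17)=-190900, T(18)=-585806; answer -585806
Stage 2: Y1 = -585806; w = -27; remainder = value at the root: 9*(-27)^2 - 6*(-27)^1 - 4 = (6561) + (162) + (-4) = 6719; answer 6719
Stage 3: Y2 = 6719; d = 21; cross terms: (-20*-22 - 23*-33)=1199, (23*21 - 28*-22)=1099, (28*35 - -26*21)=1526, (-26*15 - -15*35)=135, (-15*-33 - -20*15)=795; twice the area = |4754| = 4754; area = 2377; boundary points = 1 + 1 + 2 + 1 + 1 = 6; strictly interior points = area - boundary/2 + 1 = 2375; answer 2375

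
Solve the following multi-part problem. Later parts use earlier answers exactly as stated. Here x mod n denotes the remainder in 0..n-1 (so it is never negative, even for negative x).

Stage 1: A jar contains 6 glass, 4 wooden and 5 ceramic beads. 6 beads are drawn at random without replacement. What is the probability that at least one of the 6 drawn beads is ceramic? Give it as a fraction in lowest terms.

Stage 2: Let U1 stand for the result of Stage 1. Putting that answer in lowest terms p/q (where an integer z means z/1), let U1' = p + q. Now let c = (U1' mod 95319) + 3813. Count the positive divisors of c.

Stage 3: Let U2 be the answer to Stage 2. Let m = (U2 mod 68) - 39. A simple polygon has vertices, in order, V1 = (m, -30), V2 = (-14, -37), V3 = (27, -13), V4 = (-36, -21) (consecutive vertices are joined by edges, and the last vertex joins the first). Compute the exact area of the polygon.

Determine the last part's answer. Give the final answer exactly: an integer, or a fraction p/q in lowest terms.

Stage 1: total draws C(15,6) = 5005; complement C(10,6) = 210; favorable 5005 - 210 = 4795; P = 137/143; answer 137/143
Stage 2: U1 = 137/143; threaded value p + q = 280; c = 4093; 4093 is prime, so its only divisors are 1 and 4093; count = 2; answer 2
Stage 3: U2 = 2; m = -37; cross terms: (-37*-37 - -14*-30)=949, (-14*-13 - 27*-37)=1181, (27*-21 - -36*-13)=-1035, (-36*-30 - -37*-21)=303; twice the area = |1398| = 1398; area = 699; answer 699

699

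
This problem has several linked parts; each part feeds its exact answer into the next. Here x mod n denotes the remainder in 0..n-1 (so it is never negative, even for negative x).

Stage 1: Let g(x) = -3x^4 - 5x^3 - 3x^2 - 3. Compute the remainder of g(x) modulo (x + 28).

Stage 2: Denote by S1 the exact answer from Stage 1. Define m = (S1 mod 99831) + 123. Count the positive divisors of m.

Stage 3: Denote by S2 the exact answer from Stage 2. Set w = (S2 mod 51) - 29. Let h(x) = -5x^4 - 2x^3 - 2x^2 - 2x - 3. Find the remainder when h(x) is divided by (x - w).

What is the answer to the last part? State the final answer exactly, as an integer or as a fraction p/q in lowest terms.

Stage 1: remainder = value at the root: -3*(-28)^4 - 5*(-28)^3 - 3*(-28)^2 - 3 = (-1843968) + (109760) + (-2352) + (-3) = -1736563; answer -1736563
Stage 2: S1 = -1736563; m = 60518; 60518 = 2 * 30259; number of divisors = (1+1) * (1+1) = 4; answer 4
Stage 3: S2 = 4; w = -25; remainder = value at the root: -5*(-25)^4 - 2*(-25)^3 - 2*(-25)^2 - 2*(-25)^1 - 3 = (-1953125) + (31250) + (-1250) + (50) + (-3) = -1923078; answer -1923078

-1923078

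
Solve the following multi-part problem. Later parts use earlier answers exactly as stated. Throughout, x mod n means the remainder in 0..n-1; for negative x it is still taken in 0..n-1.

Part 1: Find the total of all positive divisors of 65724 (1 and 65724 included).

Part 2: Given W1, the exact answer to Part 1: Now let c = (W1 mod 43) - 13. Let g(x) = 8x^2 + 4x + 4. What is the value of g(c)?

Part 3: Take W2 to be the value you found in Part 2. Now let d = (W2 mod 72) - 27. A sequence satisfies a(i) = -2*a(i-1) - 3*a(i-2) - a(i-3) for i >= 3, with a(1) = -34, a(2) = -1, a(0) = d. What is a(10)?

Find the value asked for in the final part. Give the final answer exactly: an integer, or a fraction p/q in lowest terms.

Part 1: 65724 = 2^2 * 3 * 5477; sigma = (1 + 2 + 4) * (1 + 3) * (1 + 5477) = 7 * 4 * 5478 = 153384; answer 153384
Part 2: W1 = 153384; c = -10; 8*(-10)^2 + 4*(-10)^1 + 4 = (800) + (-40) + (4) = 764; answer 764
Part 3: W2 = 764; d = 17; a(3) = -2*(-1) - 3*(-34) - 1*(17) = 87; iterating: a(3)=87, a(4)=-137, a(5)=14, a(6)=296, a(7)=-497, a(8)=92, a(9)=1011, a(10)=-1801; answer -1801

-1801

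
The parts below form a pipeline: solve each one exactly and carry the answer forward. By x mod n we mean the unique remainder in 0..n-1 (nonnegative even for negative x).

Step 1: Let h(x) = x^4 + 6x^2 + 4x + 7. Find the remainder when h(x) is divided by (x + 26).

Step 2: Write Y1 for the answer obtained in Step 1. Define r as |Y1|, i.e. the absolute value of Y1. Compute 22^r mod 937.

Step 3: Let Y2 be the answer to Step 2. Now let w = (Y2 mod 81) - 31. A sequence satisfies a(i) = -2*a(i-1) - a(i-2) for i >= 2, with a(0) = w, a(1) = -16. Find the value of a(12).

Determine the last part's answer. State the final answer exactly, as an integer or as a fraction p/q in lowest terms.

Step 1: remainder = value at the root: 1*(-26)^4 + 6*(-26)^2 + 4*(-26)^1 + 7 = (456976) + (4056) + (-104) + (7) = 460935; answer 460935
Step 2: Y1 = 460935; r = 460935; squarings mod 937: 22^1=22, 22^2=484, 22^4=6, 22^8=36, 22^16=359, 22^32=512, 22^64=721, 22^128=743, 22^256=156, 22^512=911, 22^1024=676, 22^2048=657, 22^4096=629, 22^8192=227, 22^16384=931, 22^32768=36, 22^65536=359, 22^131072=512, 22^262144=721; 22^460935 = 22^1 * 22^2 * 22^4 * 22^128 * 22^2048 * 22^65536 * 22^131072 * 22^262144 = 172 (mod 937); answer 172
Step 3: Y2 = 172; w = -21; a(2) = -2*(-16) - 1*(-21) = 53; iterating: a(2)=53, a(3)=-90, a(4)=127, a(5)=-164, a(6)=201, a(7)=-238, a(8)=275, a(9)=-312, a(10)=349, a(11)=-386, a(12)=423; answer 423

423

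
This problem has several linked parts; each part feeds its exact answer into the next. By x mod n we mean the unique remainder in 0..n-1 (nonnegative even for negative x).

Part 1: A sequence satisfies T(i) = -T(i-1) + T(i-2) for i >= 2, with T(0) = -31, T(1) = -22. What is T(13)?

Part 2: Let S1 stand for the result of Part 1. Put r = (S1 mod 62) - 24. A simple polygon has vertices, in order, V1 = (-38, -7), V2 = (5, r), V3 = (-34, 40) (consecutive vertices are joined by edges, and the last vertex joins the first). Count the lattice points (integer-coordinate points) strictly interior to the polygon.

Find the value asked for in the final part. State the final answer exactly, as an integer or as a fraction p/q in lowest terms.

1004

Part 1: T(2) = -1*(-22) + 1*(-31) = -9; iterating: T(2)=-9, T(3)=-13, T(4)=4, T(5)=-17, T(6)=21, T(7)=-38, T(8)=59, T(9)=-97, T(10)=156, T(11)=-253, T(12)=409, T(13)=-662; answer -662
Part 2: S1 = -662; r = -4; cross terms: (-38*-4 - 5*-7)=187, (5*40 - -34*-4)=64, (-34*-7 - -38*40)=1758; twice the area = |2009| = 2009; area = 2009/2; boundary points = 1 + 1 + 1 = 3; strictly interior points = area - boundary/2 + 1 = 1004; answer 1004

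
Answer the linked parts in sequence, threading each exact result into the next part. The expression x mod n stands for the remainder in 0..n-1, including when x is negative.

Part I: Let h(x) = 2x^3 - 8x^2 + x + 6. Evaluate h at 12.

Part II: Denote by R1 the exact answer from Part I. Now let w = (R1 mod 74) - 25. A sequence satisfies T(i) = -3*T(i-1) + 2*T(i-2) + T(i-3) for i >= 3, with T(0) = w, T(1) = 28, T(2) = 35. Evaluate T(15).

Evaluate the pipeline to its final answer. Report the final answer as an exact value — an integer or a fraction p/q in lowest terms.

Part I: 2*(12)^3 - 8*(12)^2 + 1*(12)^1 + 6 = (3456) + (-1152) + (12) + (6) = 2322; answer 2322
Part II: R1 = 2322; w = 3; T(3) = -3*(35) + 2*(28) + 1*(3) = -46; iterating: T(3)=-46, T(4)=236, T(5)=-765, T(6)=2721, T(7)=-9457, T(8)=33048, T(9)=-115337, T(10)=402650, T(11)=-1405576, T(12)=4906691, T(13)=-17128575, T(14)=59793531, T(15)=-208731052; answer -208731052

-208731052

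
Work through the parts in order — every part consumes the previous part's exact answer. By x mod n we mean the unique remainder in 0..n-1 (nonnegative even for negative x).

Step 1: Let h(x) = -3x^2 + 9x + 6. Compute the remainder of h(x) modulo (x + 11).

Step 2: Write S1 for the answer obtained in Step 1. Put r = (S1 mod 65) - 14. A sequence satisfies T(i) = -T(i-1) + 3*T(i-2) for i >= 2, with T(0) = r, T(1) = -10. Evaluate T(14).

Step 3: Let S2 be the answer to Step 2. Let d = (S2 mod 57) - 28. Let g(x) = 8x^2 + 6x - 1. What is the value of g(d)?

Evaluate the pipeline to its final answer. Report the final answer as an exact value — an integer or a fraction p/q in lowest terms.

5669

Step 1: remainder = value at the root: -3*(-11)^2 + 9*(-11)^1 + 6 = (-363) + (-99) + (6) = -456; answer -456
Step 2: S1 = -456; r = 50; T(2) = -1*(-10) + 3*(50) = 160; iterating: T(2)=160, T(3)=-190, T(4)=670, T(5)=-1240, T(6)=3250, T(7)=-6970, T(8)=16720, T(9)=-37630, T(10)=87790, T(11)=-200680, T(12)=464050, T(13)=-1066090, T(14)=2458240; answer 2458240
Step 3: S2 = 2458240; d = -27; 8*(-27)^2 + 6*(-27)^1 - 1 = (5832) + (-162) + (-1) = 5669; answer 5669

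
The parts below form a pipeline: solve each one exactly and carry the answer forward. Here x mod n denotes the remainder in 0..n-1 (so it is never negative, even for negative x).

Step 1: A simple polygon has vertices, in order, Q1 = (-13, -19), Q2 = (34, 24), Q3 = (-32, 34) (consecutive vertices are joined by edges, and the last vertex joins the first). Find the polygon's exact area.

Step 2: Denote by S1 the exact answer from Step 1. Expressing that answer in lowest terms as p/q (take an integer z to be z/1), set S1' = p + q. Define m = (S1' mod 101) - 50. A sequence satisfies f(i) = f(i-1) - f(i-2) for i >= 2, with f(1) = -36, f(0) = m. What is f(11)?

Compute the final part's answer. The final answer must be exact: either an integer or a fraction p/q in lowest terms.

25

Step 1: cross terms: (-13*24 - 34*-19)=334, (34*34 - -32*24)=1924, (-32*-19 - -13*34)=1050; twice the area = |3308| = 3308; area = 1654; answer 1654
Step 2: S1 = 1654; threaded value p + q = 1655; m = -11; f(2) = 1*(-36) - 1*(-11) = -25; iterating: f(2)=-25, f(3)=11, f(4)=36, f(5)=25, f(6)=-11, f(7)=-36, f(8)=-25, f(9)=11, f(10)=36, f(11)=25; answer 25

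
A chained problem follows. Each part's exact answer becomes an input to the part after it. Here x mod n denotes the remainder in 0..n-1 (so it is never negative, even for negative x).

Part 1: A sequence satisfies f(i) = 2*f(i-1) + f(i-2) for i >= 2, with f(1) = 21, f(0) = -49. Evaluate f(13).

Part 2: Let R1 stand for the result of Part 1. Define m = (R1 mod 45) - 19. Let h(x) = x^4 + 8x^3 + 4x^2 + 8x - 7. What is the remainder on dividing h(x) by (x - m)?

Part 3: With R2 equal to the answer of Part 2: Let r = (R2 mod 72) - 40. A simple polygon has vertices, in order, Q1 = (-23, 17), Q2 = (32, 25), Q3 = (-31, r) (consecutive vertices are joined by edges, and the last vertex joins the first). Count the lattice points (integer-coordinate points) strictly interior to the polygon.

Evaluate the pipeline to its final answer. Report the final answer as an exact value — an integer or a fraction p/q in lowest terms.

Part 1: f(2) = 2*(21) + 1*(-49) = -7; iterating: f(2)=-7, f(3)=7, f(4)=7, f(5)=21, f(6)=49, f(7)=119, f(8)=287, f(9)=693, f(10)=1673, f(11)=4039, f(12)=9751, f(13)=23541; answer 23541
Part 2: R1 = 23541; m = -13; remainder = value at the root: 1*(-13)^4 + 8*(-13)^3 + 4*(-13)^2 + 8*(-13)^1 - 7 = (28561) + (-17576) + (676) + (-104) + (-7) = 11550; answer 11550
Part 3: R2 = 11550; r = -10; cross terms: (-23*25 - 32*17)=-1119, (32*-10 - -31*25)=455, (-31*17 - -23*-10)=-757; twice the area = |-1421| = 1421; area = 1421/2; boundary points = 1 + 7 + 1 = 9; strictly interior points = area - boundary/2 + 1 = 707; answer 707

707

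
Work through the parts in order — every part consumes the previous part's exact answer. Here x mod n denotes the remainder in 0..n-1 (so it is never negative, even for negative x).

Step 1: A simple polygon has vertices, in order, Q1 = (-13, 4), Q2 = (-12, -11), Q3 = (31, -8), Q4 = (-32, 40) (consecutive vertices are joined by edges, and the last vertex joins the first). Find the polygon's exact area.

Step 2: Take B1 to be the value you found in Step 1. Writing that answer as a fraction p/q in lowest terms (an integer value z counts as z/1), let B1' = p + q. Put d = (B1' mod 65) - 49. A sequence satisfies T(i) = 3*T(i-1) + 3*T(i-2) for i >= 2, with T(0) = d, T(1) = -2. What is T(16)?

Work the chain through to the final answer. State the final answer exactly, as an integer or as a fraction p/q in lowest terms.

Step 1: cross terms: (-13*-11 - -12*4)=191, (-12*-8 - 31*-11)=437, (31*40 - -32*-8)=984, (-32*4 - -13*40)=392; twice the area = |2004| = 2004; area = 1002; answer 1002
Step 2: B1 = 1002; threaded value p + q = 1003; d = -21; T(2) = 3*(-2) + 3*(-21) = -69; iterating: T(2)=-69, T(3)=-213, T(4)=-846, T(5)=-3177, T(6)=-12069, T(7)=-45738, T(8)=-173421, T(9)=-657477, T(10)=-2492694, T(11)=-9450513, T(12)=-35829621, T(13)=-135840402, T(14)=-515010069, T(15)=-1952551413, T(16)=-7402684446; answer -7402684446

-7402684446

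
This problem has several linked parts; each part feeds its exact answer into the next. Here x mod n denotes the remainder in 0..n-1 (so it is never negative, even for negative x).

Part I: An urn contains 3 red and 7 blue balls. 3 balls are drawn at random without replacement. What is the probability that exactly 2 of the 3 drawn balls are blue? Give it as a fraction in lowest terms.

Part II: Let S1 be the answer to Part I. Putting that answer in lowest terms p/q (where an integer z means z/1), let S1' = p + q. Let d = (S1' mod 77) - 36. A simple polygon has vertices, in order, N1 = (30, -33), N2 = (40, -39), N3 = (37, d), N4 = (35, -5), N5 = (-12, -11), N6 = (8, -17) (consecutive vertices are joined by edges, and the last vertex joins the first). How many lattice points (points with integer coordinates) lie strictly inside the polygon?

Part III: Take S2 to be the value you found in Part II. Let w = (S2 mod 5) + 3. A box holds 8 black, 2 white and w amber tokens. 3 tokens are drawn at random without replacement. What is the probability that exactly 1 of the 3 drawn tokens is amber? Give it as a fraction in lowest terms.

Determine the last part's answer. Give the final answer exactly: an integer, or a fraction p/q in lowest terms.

Part I: total draws C(10,3) = 120; favorable C(7,2)*C(3,1) = 63; P = 21/40; answer 21/40
Part II: S1 = 21/40; threaded value p + q = 61; d = 25; cross terms: (30*-39 - 40*-33)=150, (40*25 - 37*-39)=2443, (37*-5 - 35*25)=-1060, (35*-11 - -12*-5)=-445, (-12*-17 - 8*-11)=292, (8*-33 - 30*-17)=246; twice the area = |1626| = 1626; area = 813; boundary points = 2 + 1 + 2 + 1 + 2 + 2 = 10; strictly interior points = area - boundary/2 + 1 = 809; answer 809
Part III: S2 = 809; w = 7; total draws C(17,3) = 680; favorable C(7,1)*C(10,2) = 315; P = 63/136; answer 63/136

63/136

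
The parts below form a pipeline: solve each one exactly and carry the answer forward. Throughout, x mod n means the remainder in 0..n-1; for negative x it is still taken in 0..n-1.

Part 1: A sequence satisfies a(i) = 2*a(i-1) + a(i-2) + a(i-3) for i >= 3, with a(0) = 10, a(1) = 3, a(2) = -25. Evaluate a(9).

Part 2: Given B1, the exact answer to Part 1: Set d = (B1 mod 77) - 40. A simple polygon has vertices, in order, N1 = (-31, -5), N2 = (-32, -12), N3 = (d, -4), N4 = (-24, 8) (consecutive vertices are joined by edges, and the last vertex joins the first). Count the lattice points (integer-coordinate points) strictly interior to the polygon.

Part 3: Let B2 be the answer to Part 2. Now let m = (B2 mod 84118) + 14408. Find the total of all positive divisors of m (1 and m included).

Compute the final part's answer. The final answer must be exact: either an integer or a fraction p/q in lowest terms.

16896

Part 1: a(3) = 2*(-25) + 1*(3) + 1*(10) = -37; iterating: a(3)=-37, a(4)=-96, a(5)=-254, a(6)=-641, a(7)=-1632, a(8)=-4159, a(9)=-10591; answer -10591
Part 2: B1 = -10591; d = -5; cross terms: (-31*-12 - -32*-5)=212, (-32*-4 - -5*-12)=68, (-5*8 - -24*-4)=-136, (-24*-5 - -31*8)=368; twice the area = |512| = 512; area = 256; boundary points = 1 + 1 + 1 + 1 = 4; strictly interior points = area - boundary/2 + 1 = 255; answer 255
Part 3: B2 = 255; m = 14663; 14663 = 11 * 31 * 43; sigma = (1 + 11) * (1 + 31) * (1 + 43) = 12 * 32 * 44 = 16896; answer 16896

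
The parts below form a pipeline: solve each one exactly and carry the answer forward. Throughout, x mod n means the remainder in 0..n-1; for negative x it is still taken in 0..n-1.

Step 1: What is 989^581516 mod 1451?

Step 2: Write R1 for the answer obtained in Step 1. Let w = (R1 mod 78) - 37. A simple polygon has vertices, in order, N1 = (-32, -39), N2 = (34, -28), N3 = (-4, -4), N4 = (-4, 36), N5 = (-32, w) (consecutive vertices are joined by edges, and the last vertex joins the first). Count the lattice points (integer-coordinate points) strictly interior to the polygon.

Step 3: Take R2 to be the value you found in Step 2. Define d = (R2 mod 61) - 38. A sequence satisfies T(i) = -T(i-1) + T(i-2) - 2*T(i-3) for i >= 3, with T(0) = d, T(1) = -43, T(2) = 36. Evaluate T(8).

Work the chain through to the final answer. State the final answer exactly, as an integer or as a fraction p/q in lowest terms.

2844

Step 1: squarings mod 1451: 989^1=989, 989^2=147, 989^4=1295, 989^8=1120, 989^16=736, 989^32=473, 989^64=275, 989^128=173, 989^256=909, 989^512=662, 989^1024=42, 989^2048=313, 989^4096=752, 989^8192=1065, 989^16384=994, 989^32768=1356, 989^65536=319, 989^131072=191, 989^262144=206, 989^524288=357; 989^581516 = 989^4 * 989^8 * 989^128 * 989^256 * 989^512 * 989^1024 * 989^2048 * 989^4096 * 989^16384 * 989^32768 * 989^524288 = 1248 (mod 1451); answer 1248
Step 2: R1 = 1248; w = -37; cross terms: (-32*-28 - 34*-39)=2222, (34*-4 - -4*-28)=-248, (-4*36 - -4*-4)=-160, (-4*-37 - -32*36)=1300, (-32*-39 - -32*-37)=64; twice the area = |3178| = 3178; area = 1589; boundary points = 11 + 2 + 40 + 1 + 2 = 56; strictly interior points = area - boundary/2 + 1 = 1562; answer 1562
Step 3: R2 = 1562; d = -1; T(3) = -1*(36) + 1*(-43) - 2*(-1) = -77; iterating: T(3)=-77, T(4)=199, T(5)=-348, T(6)=701, T(7)=-1447, T(8)=2844; answer 2844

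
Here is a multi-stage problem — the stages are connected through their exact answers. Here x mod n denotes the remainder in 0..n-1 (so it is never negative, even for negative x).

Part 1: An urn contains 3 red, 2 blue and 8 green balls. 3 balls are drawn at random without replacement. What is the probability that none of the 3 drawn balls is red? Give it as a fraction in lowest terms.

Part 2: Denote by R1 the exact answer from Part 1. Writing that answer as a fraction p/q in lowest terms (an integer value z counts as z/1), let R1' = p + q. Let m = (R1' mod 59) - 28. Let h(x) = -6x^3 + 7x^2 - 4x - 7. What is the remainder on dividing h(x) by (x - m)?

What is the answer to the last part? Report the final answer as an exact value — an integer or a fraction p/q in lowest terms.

Part 1: total draws C(13,3) = 286; favorable C(10,3) = 120; P = 60/143; answer 60/143
Part 2: R1 = 60/143; threaded value p + q = 203; m = -2; remainder = value at the root: -6*(-2)^3 + 7*(-2)^2 - 4*(-2)^1 - 7 = (48) + (28) + (8) + (-7) = 77; answer 77

77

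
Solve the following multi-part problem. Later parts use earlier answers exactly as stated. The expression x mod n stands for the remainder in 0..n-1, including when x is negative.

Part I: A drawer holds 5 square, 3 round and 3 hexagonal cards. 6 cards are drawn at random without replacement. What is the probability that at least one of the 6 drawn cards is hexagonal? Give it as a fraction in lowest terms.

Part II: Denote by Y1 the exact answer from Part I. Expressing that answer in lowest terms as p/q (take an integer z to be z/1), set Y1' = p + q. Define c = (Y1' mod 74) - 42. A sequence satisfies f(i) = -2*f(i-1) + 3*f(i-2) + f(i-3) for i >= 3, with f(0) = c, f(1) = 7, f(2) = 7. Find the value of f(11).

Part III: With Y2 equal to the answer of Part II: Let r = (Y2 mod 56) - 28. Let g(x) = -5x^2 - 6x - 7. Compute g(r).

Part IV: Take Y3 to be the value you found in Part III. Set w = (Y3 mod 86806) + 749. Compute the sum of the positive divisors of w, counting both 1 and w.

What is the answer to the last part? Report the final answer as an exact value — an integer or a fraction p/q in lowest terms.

287280

Part I: total draws C(11,6) = 462; complement C(8,6) = 28; favorable 462 - 28 = 434; P = 31/33; answer 31/33
Part II: Y1 = 31/33; threaded value p + q = 64; c = 22; f(3) = -2*(7) + 3*(7) + 1*(22) = 29; iterating: f(3)=29, f(4)=-30, f(5)=154, f(6)=-369, f(7)=1170, f(8)=-3293, f(9)=9727, f(10)=-28163, f(11)=82214; answer 82214
Part III: Y2 = 82214; r = -22; -5*(-22)^2 - 6*(-22)^1 - 7 = (-2420) + (132) + (-7) = -2295; answer -2295
Part IV: Y3 = -2295; w = 85260; 85260 = 2^2 * 3 * 5 * 7^2 * 29; sigma = (1 + 2 + 4) * (1 + 3) * (1 + 5) * (1 + 7 + 49) * (1 + 29) = 7 * 4 * 6 * 57 * 30 = 287280; answer 287280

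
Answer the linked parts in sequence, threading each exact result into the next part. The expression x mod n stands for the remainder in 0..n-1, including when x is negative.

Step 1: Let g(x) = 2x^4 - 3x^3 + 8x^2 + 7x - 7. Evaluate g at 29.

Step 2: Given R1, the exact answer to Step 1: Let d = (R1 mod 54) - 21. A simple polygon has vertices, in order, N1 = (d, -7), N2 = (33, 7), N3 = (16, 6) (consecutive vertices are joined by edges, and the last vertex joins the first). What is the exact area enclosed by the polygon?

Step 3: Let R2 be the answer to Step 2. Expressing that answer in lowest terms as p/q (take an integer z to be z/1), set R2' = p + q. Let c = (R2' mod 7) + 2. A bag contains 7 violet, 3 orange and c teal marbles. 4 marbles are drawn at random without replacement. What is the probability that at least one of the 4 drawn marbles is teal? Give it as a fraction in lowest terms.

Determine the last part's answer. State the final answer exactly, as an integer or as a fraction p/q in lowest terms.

113/143

Step 1: 2*(29)^4 - 3*(29)^3 + 8*(29)^2 + 7*(29)^1 - 7 = (1414562) + (-73167) + (6728) + (203) + (-7) = 1348319; answer 1348319
Step 2: R1 = 1348319; d = 26; cross terms: (26*7 - 33*-7)=413, (33*6 - 16*7)=86, (16*-7 - 26*6)=-268; twice the area = |231| = 231; area = 231/2; answer 231/2
Step 3: R2 = 231/2; threaded value p + q = 233; c = 4; total draws C(14,4) = 1001; complement C(10,4) = 210; favorable 1001 - 210 = 791; P = 113/143; answer 113/143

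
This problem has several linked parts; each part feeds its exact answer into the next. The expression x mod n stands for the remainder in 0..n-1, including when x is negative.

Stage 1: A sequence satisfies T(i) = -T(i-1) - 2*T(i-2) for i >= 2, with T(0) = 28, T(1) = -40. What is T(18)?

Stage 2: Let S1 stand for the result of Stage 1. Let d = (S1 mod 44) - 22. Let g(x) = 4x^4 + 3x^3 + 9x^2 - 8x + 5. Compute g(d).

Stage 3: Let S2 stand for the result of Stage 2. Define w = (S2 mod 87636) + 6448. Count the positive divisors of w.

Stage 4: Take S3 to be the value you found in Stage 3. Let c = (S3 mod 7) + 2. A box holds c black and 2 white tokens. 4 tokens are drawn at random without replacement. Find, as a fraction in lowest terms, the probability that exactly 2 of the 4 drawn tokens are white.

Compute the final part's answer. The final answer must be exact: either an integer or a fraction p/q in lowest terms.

3/5

Stage 1: T(2) = -1*(-40) - 2*(28) = -16; iterating: T(2)=-16, T(3)=96, T(4)=-64, T(5)=-128, T(6)=256, T(7)=0, T(8)=-512, T(9)=512, T(10)=512, T(11)=-1536, T(12)=512, T(13)=2560, T(14)=-3584, T(15)=-1536, T(16)=8704, T(17)=-5632, T(18)=-11776; answer -11776
Stage 2: S1 = -11776; d = -6; 4*(-6)^4 + 3*(-6)^3 + 9*(-6)^2 - 8*(-6)^1 + 5 = (5184) + (-648) + (324) + (48) + (5) = 4913; answer 4913
Stage 3: S2 = 4913; w = 11361; 11361 = 3 * 7 * 541; number of divisors = (1+1) * (1+1) * (1+1) = 8; answer 8
Stage 4: S3 = 8; c = 3; total draws C(5,4) = 5; favorable C(2,2)*C(3,2) = 3; P = 3/5; answer 3/5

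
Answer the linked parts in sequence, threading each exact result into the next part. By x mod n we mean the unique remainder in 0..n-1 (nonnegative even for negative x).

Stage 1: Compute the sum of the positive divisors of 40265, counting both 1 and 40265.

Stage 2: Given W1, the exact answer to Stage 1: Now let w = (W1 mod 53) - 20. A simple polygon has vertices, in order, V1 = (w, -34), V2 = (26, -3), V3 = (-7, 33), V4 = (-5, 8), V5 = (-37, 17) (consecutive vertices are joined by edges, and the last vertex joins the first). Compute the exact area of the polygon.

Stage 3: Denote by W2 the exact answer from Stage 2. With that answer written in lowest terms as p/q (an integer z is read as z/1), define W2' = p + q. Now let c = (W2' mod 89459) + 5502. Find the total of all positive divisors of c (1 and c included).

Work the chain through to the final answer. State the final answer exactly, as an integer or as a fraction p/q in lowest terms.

8568

Stage 1: 40265 = 5 * 8053; sigma = (1 + 5) * (1 + 8053) = 6 * 8054 = 48324; answer 48324
Stage 2: W1 = 48324; w = 21; cross terms: (21*-3 - 26*-34)=821, (26*33 - -7*-3)=837, (-7*8 - -5*33)=109, (-5*17 - -37*8)=211, (-37*-34 - 21*17)=901; twice the area = |2879| = 2879; area = 2879/2; answer 2879/2
Stage 3: W2 = 2879/2; threaded value p + q = 2881; c = 8383; 8383 = 83 * 101; sigma = (1 + 83) * (1 + 101) = 84 * 102 = 8568; answer 8568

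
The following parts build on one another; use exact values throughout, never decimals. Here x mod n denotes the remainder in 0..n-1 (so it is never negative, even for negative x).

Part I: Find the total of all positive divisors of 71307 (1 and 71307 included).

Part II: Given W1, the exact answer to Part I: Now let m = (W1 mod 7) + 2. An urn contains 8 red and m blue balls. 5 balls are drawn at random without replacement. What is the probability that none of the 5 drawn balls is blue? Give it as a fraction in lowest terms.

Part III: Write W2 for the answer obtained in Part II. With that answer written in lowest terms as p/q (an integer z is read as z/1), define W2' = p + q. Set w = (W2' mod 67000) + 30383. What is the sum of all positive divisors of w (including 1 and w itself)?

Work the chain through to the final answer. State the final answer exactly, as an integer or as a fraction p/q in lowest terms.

Part I: 71307 = 3^3 * 19 * 139; sigma = (1 + 3 + 9 + 27) * (1 + 19) * (1 + 139) = 40 * 20 * 140 = 112000; answer 112000
Part II: W1 = 112000; m = 2; total draws C(10,5) = 252; favorable C(8,5) = 56; P = 2/9; answer 2/9
Part III: W2 = 2/9; threaded value p + q = 11; w = 30394; 30394 = 2 * 7 * 13 * 167; sigma = (1 + 2) * (1 + 7) * (1 + 13) * (1 + 167) = 3 * 8 * 14 * 168 = 56448; answer 56448

56448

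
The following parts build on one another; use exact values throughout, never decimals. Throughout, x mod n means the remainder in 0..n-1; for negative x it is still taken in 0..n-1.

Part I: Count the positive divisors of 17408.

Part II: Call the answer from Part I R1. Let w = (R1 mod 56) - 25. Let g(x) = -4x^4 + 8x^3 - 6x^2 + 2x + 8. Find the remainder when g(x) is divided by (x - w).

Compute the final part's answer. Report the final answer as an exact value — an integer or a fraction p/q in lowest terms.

Part I: 17408 = 2^10 * 17; number of divisors = (10+1) * (1+1) = 22; answer 22
Part II: R1 = 22; w = -3; remainder = value at the root: -4*(-3)^4 + 8*(-3)^3 - 6*(-3)^2 + 2*(-3)^1 + 8 = (-324) + (-216) + (-54) + (-6) + (8) = -592; answer -592

-592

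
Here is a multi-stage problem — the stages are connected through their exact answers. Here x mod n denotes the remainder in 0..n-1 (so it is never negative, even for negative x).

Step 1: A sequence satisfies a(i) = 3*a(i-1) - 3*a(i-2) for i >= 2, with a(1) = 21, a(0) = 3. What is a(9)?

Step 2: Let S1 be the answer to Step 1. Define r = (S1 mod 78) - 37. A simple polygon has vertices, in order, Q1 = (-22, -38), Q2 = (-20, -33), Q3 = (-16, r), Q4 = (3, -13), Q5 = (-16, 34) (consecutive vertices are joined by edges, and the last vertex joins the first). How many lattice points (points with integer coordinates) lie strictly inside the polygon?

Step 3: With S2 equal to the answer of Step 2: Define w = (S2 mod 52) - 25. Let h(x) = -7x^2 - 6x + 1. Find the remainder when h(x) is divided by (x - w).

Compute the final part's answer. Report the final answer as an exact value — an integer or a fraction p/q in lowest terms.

-2412

Step 1: a(2) = 3*(21) - 3*(3) = 54; iterating: a(2)=54, a(3)=99, a(4)=135, a(5)=108, a(6)=-81, a(7)=-567, a(8)=-1458, a(9)=-2673; answer -2673
Step 2: S1 = -2673; r = 20; cross terms: (-22*-33 - -20*-38)=-34, (-20*20 - -16*-33)=-928, (-16*-13 - 3*20)=148, (3*34 - -16*-13)=-106, (-16*-38 - -22*34)=1356; twice the area = |436| = 436; area = 218; boundary points = 1 + 1 + 1 + 1 + 6 = 10; strictly interior points = area - boundary/2 + 1 = 214; answer 214
Step 3: S2 = 214; w = -19; remainder = value at the root: -7*(-19)^2 - 6*(-19)^1 + 1 = (-2527) + (114) + (1) = -2412; answer -2412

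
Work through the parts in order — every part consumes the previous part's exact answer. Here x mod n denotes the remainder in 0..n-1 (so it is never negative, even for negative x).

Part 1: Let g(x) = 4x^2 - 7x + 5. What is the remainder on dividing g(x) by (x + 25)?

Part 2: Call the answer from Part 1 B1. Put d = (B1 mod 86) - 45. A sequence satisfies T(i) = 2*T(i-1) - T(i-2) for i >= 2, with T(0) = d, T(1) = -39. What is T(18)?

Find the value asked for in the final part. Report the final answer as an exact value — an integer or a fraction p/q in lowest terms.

-175

Part 1: remainder = value at the root: 4*(-25)^2 - 7*(-25)^1 + 5 = (2500) + (175) + (5) = 2680; answer 2680
Part 2: B1 = 2680; d = -31; T(2) = 2*(-39) - 1*(-31) = -47; iterating: T(2)=-47, T(3)=-55, T(4)=-63, T(5)=-71, T(6)=-79, T(7)=-87, T(8)=-95, T(9)=-103, T(10)=-111, T(11)=-119, T(12)=-127, T(13)=-135, T(14)=-143, T(15)=-151, T(16)=-159, T(17)=-167, T(18)=-175; answer -175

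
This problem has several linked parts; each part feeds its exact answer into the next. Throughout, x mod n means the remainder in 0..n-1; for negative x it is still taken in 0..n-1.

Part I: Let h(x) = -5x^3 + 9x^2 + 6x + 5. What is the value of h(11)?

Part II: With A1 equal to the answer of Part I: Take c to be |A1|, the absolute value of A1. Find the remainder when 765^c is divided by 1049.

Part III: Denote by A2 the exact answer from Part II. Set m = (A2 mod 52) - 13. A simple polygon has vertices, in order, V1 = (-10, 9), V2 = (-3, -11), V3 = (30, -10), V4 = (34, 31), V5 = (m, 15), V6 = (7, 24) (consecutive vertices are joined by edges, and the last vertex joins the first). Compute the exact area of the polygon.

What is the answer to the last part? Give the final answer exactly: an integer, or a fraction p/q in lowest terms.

Part I: -5*(11)^3 + 9*(11)^2 + 6*(11)^1 + 5 = (-6655) + (1089) + (66) + (5) = -5495; answer -5495
Part II: A1 = -5495; c = 5495; squarings mod 1049: 765^1=765, 765^2=932, 765^4=52, 765^8=606, 765^16=86, 765^32=53, 765^64=711, 765^128=952, 765^256=1017, 765^512=1024, 765^1024=625, 765^2048=397, 765^4096=259; 765^5495 = 765^1 * 765^2 * 765^4 * 765^16 * 765^32 * 765^64 * 765^256 * 765^1024 * 765^4096 = 532 (mod 1049); answer 532
Part III: A2 = 532; m = -1; cross terms: (-10*-11 - -3*9)=137, (-3*-10 - 30*-11)=360, (30*31 - 34*-10)=1270, (34*15 - -1*31)=541, (-1*24 - 7*15)=-129, (7*9 - -10*24)=303; twice the area = |2482| = 2482; area = 1241; answer 1241

1241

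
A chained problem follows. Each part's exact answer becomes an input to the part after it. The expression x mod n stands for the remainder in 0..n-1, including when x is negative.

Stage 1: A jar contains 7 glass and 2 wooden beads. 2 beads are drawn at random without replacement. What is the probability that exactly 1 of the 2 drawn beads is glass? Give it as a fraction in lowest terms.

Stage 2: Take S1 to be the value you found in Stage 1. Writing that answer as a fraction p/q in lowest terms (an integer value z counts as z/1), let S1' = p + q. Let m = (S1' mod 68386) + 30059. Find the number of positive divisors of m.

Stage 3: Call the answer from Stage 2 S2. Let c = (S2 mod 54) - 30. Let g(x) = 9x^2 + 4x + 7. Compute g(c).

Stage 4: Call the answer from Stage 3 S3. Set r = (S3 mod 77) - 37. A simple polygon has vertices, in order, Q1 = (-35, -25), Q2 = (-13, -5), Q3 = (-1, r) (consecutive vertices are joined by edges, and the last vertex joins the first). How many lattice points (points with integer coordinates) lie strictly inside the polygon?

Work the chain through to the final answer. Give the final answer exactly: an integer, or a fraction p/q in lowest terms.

361

Stage 1: total draws C(9,2) = 36; favorable C(7,1)*C(2,1) = 14; P = 7/18; answer 7/18
Stage 2: S1 = 7/18; threaded value p + q = 25; m = 30084; 30084 = 2^2 * 3 * 23 * 109; number of divisors = (2+1) * (1+1) * (1+1) * (1+1) = 24; answer 24
Stage 3: S2 = 24; c = -6; 9*(-6)^2 + 4*(-6)^1 + 7 = (324) + (-24) + (7) = 307; answer 307
Stage 4: S3 = 307; r = 39; cross terms: (-35*-5 - -13*-25)=-150, (-13*39 - -1*-5)=-512, (-1*-25 - -35*39)=1390; twice the area = |728| = 728; area = 364; boundary points = 2 + 4 + 2 = 8; strictly interior points = area - boundary/2 + 1 = 361; answer 361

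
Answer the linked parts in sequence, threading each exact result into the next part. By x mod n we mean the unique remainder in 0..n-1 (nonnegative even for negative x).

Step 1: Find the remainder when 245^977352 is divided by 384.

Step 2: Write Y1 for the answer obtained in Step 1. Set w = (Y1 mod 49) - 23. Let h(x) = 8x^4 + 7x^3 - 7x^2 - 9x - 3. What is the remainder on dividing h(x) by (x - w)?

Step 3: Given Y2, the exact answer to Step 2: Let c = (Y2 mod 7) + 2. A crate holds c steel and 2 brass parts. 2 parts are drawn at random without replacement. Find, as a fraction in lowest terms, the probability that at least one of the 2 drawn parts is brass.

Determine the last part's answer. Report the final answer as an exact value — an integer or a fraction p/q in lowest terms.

Step 1: squarings mod 384: 245^1=245, 245^2=121, 245^4=49, 245^8=97, 245^16=193, 245^32=1, 245^64=1, 245^128=1, 245^256=1, 245^512=1, 245^1024=1, 245^2048=1, 245^4096=1, 245^8192=1, 245^16384=1, 245^32768=1, 245^65536=1, 245^131072=1, 245^262144=1, 245^524288=1; 245^977352 = 245^8 * 245^64 * 245^128 * 245^256 * 245^2048 * 245^8192 * 245^16384 * 245^32768 * 245^131072 * 245^262144 * 245^524288 = 97 (mod 384); answer 97
Step 2: Y1 = 97; w = 25; remainder = value at the root: 8*(25)^4 + 7*(25)^3 - 7*(25)^2 - 9*(25)^1 - 3 = (3125000) + (109375) + (-4375) + (-225) + (-3) = 3229772; answer 3229772
Step 3: Y2 = 3229772; c = 2; total draws C(4,2) = 6; complement C(2,2) = 1; favorable 6 - 1 = 5; P = 5/6; answer 5/6

5/6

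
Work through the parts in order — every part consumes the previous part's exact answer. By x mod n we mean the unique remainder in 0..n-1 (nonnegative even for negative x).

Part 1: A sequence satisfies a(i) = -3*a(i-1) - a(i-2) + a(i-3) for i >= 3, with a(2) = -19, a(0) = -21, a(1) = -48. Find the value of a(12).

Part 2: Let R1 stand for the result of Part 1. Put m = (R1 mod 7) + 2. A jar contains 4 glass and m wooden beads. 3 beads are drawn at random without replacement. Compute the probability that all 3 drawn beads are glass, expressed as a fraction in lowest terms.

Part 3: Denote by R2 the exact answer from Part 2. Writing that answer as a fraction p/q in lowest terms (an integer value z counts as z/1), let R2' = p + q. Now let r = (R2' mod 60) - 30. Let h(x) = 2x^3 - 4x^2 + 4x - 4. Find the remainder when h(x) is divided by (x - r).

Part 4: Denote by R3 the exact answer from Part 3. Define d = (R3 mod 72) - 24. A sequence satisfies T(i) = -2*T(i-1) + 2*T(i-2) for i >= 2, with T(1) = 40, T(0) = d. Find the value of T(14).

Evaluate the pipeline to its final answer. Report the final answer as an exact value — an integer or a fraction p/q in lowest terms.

-9448960

Part 1: a(3) = -3*(-19) - 1*(-48) + 1*(-21) = 84; iterating: a(3)=84, a(4)=-281, a(5)=740, a(6)=-1855, a(7)=4544, a(8)=-11037, a(9)=26712, a(10)=-64555, a(11)=155916, a(12)=-376481; answer -376481
Part 2: R1 = -376481; m = 2; total draws C(6,3) = 20; favorable C(4,3) = 4; P = 1/5; answer 1/5
Part 3: R2 = 1/5; threaded value p + q = 6; r = -24; remainder = value at the root: 2*(-24)^3 - 4*(-24)^2 + 4*(-24)^1 - 4 = (-27648) + (-2304) + (-96) + (-4) = -30052; answer -30052
Part 4: R3 = -30052; d = 20; T(2) = -2*(40) + 2*(20) = -40; iterating: T(2)=-40, T(3)=160, T(4)=-400, T(5)=1120, T(6)=-3040, T(7)=8320, T(8)=-22720, T(9)=62080, T(10)=-169600, T(11)=463360, T(12)=-1265920, T(13)=3458560, T(14)=-9448960; answer -9448960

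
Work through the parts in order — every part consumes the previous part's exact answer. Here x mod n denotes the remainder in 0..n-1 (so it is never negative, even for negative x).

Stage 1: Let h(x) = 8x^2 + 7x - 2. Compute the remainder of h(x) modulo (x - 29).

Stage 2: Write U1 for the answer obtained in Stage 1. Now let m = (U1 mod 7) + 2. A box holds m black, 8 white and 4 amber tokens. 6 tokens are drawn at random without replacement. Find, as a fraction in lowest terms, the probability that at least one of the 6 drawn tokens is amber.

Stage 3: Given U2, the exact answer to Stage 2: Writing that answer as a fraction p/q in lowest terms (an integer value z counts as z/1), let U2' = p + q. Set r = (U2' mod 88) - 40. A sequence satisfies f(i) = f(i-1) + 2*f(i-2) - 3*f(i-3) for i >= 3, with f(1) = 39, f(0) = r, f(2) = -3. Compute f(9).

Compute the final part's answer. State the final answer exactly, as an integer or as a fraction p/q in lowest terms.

45

Stage 1: remainder = value at the root: 8*(29)^2 + 7*(29)^1 - 2 = (6728) + (203) + (-2) = 6929; answer 6929
Stage 2: U1 = 6929; m = 8; total draws C(20,6) = 38760; complement C(16,6) = 8008; favorable 38760 - 8008 = 30752; P = 3844/4845; answer 3844/4845
Stage 3: U2 = 3844/4845; threaded value p + q = 8689; r = 25; f(3) = 1*(-3) + 2*(39) - 3*(25) = 0; iterating: f(3)=0, f(4)=-123, f(5)=-114, f(6)=-360, f(7)=-219, f(8)=-597, f(9)=45; answer 45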